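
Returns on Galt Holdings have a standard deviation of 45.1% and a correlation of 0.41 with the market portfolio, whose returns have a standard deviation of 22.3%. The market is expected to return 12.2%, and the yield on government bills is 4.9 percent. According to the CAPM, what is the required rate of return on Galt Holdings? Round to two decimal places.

10.95%

β = ρ × σ_i / σ_m = 0.41 × 45.1% / 22.3% = 0.8292
MRP = 12.2% − 4.9% = 7.30%
E(R) = 4.9% + 0.8292 × 7.3% = 10.95%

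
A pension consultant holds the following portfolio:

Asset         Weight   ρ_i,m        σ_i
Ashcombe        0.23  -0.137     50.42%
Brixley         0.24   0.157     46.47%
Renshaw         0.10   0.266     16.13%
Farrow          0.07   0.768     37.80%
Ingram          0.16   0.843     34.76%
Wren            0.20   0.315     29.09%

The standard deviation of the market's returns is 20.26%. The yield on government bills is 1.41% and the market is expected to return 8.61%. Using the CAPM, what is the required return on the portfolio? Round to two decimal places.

4.66%

β_Ashcombe = -0.137 × 50.42% / 20.26% = -0.3409
β_Brixley = 0.157 × 46.47% / 20.26% = 0.3601
β_Renshaw = 0.266 × 16.13% / 20.26% = 0.2118
β_Farrow = 0.768 × 37.80% / 20.26% = 1.4329
β_Ingram = 0.843 × 34.76% / 20.26% = 1.4463
β_Wren = 0.315 × 29.09% / 20.26% = 0.4523
β_P = Σ w_i β_i = 0.23×-0.3409 + 0.24×0.3601 + 0.10×0.2118 + 0.07×1.4329 + 0.16×1.4463 + 0.20×0.4523 = 0.4514
MRP = 8.61% − 1.41% = 7.20%
E(R_P) = R_f + β_P × MRP = 1.41% + 0.4514 × 7.20% = 4.66%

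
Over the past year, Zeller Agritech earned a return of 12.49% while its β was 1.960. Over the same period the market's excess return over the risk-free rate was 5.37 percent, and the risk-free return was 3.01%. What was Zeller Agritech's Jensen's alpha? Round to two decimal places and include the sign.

-1.05%

CAPM benchmark = R_f + β(R_m − R_f) = 3.01% + 1.960 × 5.37% = 13.53520%
α = actual − benchmark = 12.49% − 13.53520% = -1.05%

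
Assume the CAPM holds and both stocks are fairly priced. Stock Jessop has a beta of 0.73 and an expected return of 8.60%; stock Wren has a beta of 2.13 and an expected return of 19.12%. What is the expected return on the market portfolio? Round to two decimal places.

Both satisfy E(R) = R_f + β·MRP, so the slope of the SML is
MRP = (19.12% − 8.60%) / (2.13 − 0.73) = 10.52% / 1.40 = 7.5143%
R_f = E(R_Jessop) − β_Jessop·MRP = 8.60% − 0.73 × 7.5143% = 3.1146%
E(R_m) = R_f + MRP = 3.1146% + 7.5143% = 10.63%

10.63%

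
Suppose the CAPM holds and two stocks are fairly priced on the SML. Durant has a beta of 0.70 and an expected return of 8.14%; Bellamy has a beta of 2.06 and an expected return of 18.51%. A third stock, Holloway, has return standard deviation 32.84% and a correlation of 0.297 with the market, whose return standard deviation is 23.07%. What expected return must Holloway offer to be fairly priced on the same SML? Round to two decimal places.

6.03%

MRP = (18.51% − 8.14%) / (2.06 − 0.70) = 7.6250%
R_f = 8.14% − 0.70 × 7.6250% = 2.8025%
β_Holloway = ρ·σ_i/σ_m = 0.297 × 32.84 / 23.07 = 0.4228
E(R_Holloway) = R_f + β × MRP = 2.8025% + 0.4228 × 7.6250% = 6.03%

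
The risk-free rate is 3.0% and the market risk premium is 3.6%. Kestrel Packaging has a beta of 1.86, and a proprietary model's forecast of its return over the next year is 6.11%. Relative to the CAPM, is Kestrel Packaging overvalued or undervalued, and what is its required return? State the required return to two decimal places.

Required return = R_f + β·MRP = 3.0% + 1.86 × 3.6% = 9.70%
Forecast 6.11% < required 9.70% → the stock plots below the SML → overvalued.

Overvalued; required return 9.70%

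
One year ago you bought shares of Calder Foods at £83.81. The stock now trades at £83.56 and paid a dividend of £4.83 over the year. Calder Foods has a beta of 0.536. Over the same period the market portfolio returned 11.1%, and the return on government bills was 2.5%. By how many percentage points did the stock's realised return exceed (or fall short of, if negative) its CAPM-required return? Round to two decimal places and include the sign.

Realised HPR = (P1 + D1 − P0) / P0 = (83.56 + 4.83 − 83.81) / 83.81 = 4.58 / 83.81 = 5.4647%
MRP = 11.1% − 2.5% = 8.60%
CAPM required = R_f + β·MRP = 2.5% + 0.536 × 8.6% = 7.1096%
α = realised − required = 5.4647% − 7.1096% = -1.64%

-1.64%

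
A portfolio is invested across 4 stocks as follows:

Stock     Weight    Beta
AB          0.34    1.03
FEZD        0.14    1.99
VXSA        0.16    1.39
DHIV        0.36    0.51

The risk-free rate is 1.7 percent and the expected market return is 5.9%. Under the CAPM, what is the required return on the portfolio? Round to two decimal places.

6.05%

β_P = Σ w_i β_i = 0.34×1.03 + 0.14×1.99 + 0.16×1.39 + 0.36×0.51 = 1.0348
MRP = 5.9% − 1.7% = 4.20%
E(R_P) = R_f + β_P × MRP = 1.7% + 1.0348 × 4.2% = 6.05%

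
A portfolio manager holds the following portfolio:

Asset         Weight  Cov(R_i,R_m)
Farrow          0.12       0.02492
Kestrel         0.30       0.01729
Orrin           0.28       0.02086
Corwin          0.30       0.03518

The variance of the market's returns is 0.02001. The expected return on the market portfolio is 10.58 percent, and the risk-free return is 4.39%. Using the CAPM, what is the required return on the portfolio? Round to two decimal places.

11.99%

β_Farrow = 0.02492 / 0.02001 = 1.2454
β_Kestrel = 0.01729 / 0.02001 = 0.8641
β_Orrin = 0.02086 / 0.02001 = 1.0425
β_Corwin = 0.03518 / 0.02001 = 1.7581
β_P = Σ w_i β_i = 0.12×1.2454 + 0.30×0.8641 + 0.28×1.0425 + 0.30×1.7581 = 1.2280
MRP = 10.58% − 4.39% = 6.19%
E(R_P) = R_f + β_P × MRP = 4.39% + 1.2280 × 6.19% = 11.99%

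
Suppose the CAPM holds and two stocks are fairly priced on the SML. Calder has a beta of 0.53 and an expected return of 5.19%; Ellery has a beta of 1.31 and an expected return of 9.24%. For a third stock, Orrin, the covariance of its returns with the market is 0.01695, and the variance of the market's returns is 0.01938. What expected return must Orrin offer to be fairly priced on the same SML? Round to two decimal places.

MRP = (9.24% − 5.19%) / (1.31 − 0.53) = 5.1923%
R_f = 5.19% − 0.53 × 5.1923% = 2.4381%
β_Orrin = Cov / Var(R_m) = 0.01695 / 0.01938 = 0.8746
E(R_Orrin) = R_f + β × MRP = 2.4381% + 0.8746 × 5.1923% = 6.98%

6.98%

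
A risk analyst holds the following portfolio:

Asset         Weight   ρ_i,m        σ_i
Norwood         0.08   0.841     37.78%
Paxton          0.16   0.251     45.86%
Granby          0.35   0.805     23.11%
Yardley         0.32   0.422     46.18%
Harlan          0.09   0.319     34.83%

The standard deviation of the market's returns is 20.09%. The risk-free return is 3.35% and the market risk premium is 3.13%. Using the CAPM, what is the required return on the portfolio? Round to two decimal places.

β_Norwood = 0.841 × 37.78% / 20.09% = 1.5815
β_Paxton = 0.251 × 45.86% / 20.09% = 0.5730
β_Granby = 0.805 × 23.11% / 20.09% = 0.9260
β_Yardley = 0.422 × 46.18% / 20.09% = 0.9700
β_Harlan = 0.319 × 34.83% / 20.09% = 0.5530
β_P = Σ w_i β_i = 0.08×1.5815 + 0.16×0.5730 + 0.35×0.9260 + 0.32×0.9700 + 0.09×0.5530 = 0.9025
E(R_P) = R_f + β_P × MRP = 3.35% + 0.9025 × 3.13% = 6.17%

6.17%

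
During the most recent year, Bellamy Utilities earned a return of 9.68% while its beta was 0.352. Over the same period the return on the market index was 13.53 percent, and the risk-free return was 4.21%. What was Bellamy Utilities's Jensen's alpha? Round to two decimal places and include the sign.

Market excess return = 13.53% − 4.21% = 9.32%
CAPM benchmark = R_f + β(R_m − R_f) = 4.21% + 0.352 × 9.32% = 7.49064%
α = actual − benchmark = 9.68% − 7.49064% = +2.19%

+2.19%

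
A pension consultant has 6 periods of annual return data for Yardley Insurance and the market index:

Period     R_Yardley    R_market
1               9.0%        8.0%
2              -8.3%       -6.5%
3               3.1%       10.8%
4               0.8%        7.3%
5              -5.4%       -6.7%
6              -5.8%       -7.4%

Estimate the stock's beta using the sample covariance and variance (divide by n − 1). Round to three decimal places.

Mean R_i = (9.0 − 8.3 + 3.1 + 0.8 − 5.4 − 5.8) / 6 = -1.1000%
Mean R_m = (8.0 − 6.5 + 10.8 + 7.3 − 6.7 − 7.4) / 6 = 0.9167%
Σ(R_i − R̄_i)(R_m − R̄_m) = 250.4200  ⇒  Cov = 250.4200 / 5 = 50.0840
Σ(R_m − R̄_m)² = 370.7883  ⇒  Var(R_m) = 370.7883 / 5 = 74.1577
β = Cov / Var(R_m) = 50.0840 / 74.1577 = 0.6754

0.675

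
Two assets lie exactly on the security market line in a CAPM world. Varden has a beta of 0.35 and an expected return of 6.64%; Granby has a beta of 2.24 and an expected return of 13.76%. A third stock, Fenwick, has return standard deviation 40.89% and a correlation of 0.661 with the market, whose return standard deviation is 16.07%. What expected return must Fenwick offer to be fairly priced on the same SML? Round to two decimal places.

MRP = (13.76% − 6.64%) / (2.24 − 0.35) = 3.7672%
R_f = 6.64% − 0.35 × 3.7672% = 5.3215%
β_Fenwick = ρ·σ_i/σ_m = 0.661 × 40.89 / 16.07 = 1.6819
E(R_Fenwick) = R_f + β × MRP = 5.3215% + 1.6819 × 3.7672% = 11.66%

11.66%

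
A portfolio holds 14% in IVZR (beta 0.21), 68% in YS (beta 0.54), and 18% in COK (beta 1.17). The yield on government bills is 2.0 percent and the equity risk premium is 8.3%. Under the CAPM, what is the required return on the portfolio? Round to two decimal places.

β_P = Σ w_i β_i = 0.14×0.21 + 0.68×0.54 + 0.18×1.17 = 0.6072
E(R_P) = R_f + β_P × MRP = 2.0% + 0.6072 × 8.3% = 7.04%

7.04%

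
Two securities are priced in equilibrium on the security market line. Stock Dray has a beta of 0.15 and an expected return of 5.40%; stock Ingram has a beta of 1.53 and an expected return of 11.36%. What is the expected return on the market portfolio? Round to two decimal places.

9.07%

Both satisfy E(R) = R_f + β·MRP, so the slope of the SML is
MRP = (11.36% − 5.40%) / (1.53 − 0.15) = 5.96% / 1.38 = 4.3188%
R_f = E(R_Dray) − β_Dray·MRP = 5.40% − 0.15 × 4.3188% = 4.7522%
E(R_m) = R_f + MRP = 4.7522% + 4.3188% = 9.07%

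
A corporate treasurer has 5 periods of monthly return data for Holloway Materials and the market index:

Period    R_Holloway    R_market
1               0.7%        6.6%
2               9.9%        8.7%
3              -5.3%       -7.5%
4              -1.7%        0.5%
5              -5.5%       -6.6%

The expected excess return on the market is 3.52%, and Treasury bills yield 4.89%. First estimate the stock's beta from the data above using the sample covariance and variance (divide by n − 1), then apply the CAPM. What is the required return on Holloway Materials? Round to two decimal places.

7.57%

Mean R_i = (0.7 + 9.9 − 5.3 − 1.7 − 5.5) / 5 = -0.3800%
Mean R_m = (6.6 + 8.7 − 7.5 + 0.5 − 6.6) / 5 = 0.3400%
Σ(R_i − R̄_i)(R_m − R̄_m) = 166.5960  ⇒  Cov = 166.5960 / 4 = 41.6490
Σ(R_m − R̄_m)² = 218.7320  ⇒  Var(R_m) = 218.7320 / 4 = 54.6830
β = Cov / Var(R_m) = 41.6490 / 54.6830 = 0.7616
E(R) = R_f + β × MRP = 4.89% + 0.7616 × 3.52% = 7.57%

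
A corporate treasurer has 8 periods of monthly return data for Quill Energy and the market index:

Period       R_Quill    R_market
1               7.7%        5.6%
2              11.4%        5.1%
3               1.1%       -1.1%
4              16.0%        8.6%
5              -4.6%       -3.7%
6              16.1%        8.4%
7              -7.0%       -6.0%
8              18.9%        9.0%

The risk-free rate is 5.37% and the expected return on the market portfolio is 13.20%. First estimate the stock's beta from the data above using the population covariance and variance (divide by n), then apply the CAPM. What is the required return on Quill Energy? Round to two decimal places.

18.18%

Mean R_i = (7.7 + 11.4 + 1.1 + 16.0 − 4.6 + 16.1 − 7.0 + 18.9) / 8 = 7.4500%
Mean R_m = (5.6 + 5.1 − 1.1 + 8.6 − 3.7 + 8.4 − 6.0 + 9.0) / 8 = 3.2375%
Σ(R_i − R̄_i)(R_m − R̄_m) = 409.0550  ⇒  Cov = 409.0550 / 8 = 51.1319
Σ(R_m − R̄_m)² = 249.9388  ⇒  Var(R_m) = 249.9388 / 8 = 31.2424
β = Cov / Var(R_m) = 51.1319 / 31.2424 = 1.6366
MRP = 13.20% − 5.37% = 7.83%
E(R) = R_f + β × MRP = 5.37% + 1.6366 × 7.83% = 18.18%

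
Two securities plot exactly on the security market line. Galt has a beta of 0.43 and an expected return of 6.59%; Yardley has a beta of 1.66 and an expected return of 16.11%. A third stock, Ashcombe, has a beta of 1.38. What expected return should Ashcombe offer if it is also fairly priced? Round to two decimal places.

MRP (SML slope) = (16.11% − 6.59%) / (1.66 − 0.43) = 9.52% / 1.23 = 7.7398%
R_f (intercept) = 6.59% − 0.43 × 7.7398% = 3.2619%
E(R_Ashcombe) = R_f + β × MRP = 3.2619% + 1.38 × 7.7398% = 13.94%

13.94%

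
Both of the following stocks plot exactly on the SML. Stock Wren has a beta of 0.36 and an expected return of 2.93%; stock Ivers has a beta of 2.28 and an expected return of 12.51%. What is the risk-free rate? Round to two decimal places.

Both satisfy E(R) = R_f + β·MRP, so the slope of the SML is
MRP = (12.51% − 2.93%) / (2.28 − 0.36) = 9.58% / 1.92 = 4.9896%
R_f = E(R_Wren) − β_Wren·MRP = 2.93% − 0.36 × 4.9896% = 1.1337%

1.13%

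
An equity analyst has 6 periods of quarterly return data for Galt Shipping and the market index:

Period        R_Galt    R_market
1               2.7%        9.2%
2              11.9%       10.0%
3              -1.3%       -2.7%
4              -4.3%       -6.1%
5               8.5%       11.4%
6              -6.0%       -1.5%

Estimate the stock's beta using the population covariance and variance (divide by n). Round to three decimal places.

0.822

Mean R_i = (2.7 + 11.9 − 1.3 − 4.3 + 8.5 − 6.0) / 6 = 1.9167%
Mean R_m = (9.2 + 10.0 − 2.7 − 6.1 + 11.4 − 1.5) / 6 = 3.3833%
Σ(R_i − R̄_i)(R_m − R̄_m) = 240.5717  ⇒  Cov = 240.5717 / 6 = 40.0953
Σ(R_m − R̄_m)² = 292.6683  ⇒  Var(R_m) = 292.6683 / 6 = 48.7781
β = Cov / Var(R_m) = 40.0953 / 48.7781 = 0.8220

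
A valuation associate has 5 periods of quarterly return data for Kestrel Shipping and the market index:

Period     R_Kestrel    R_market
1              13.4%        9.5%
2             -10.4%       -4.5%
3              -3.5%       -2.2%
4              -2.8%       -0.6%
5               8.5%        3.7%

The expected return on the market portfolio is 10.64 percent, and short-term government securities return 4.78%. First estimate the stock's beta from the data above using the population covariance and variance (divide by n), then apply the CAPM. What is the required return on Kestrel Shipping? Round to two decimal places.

Mean R_i = (13.4 − 10.4 − 3.5 − 2.8 + 8.5) / 5 = 1.0400%
Mean R_m = (9.5 − 4.5 − 2.2 − 0.6 + 3.7) / 5 = 1.1800%
Σ(R_i − R̄_i)(R_m − R̄_m) = 208.7940  ⇒  Cov = 208.7940 / 5 = 41.7588
Σ(R_m − R̄_m)² = 122.4280  ⇒  Var(R_m) = 122.4280 / 5 = 24.4856
β = Cov / Var(R_m) = 41.7588 / 24.4856 = 1.7054
MRP = 10.64% − 4.78% = 5.86%
E(R) = R_f + β × MRP = 4.78% + 1.7054 × 5.86% = 14.77%

14.77%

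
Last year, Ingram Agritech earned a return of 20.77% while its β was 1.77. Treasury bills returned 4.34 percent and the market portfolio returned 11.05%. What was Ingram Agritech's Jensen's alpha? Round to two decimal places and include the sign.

+4.55%

Market excess return = 11.05% − 4.34% = 6.71%
CAPM benchmark = R_f + β(R_m − R_f) = 4.34% + 1.77 × 6.71% = 16.2167%
α = actual − benchmark = 20.77% − 16.2167% = +4.55%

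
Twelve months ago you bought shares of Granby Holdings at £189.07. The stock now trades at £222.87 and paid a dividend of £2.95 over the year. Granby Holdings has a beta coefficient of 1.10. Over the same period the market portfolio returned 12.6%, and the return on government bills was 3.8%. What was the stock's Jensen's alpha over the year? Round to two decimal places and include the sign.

+5.96%

Realised HPR = (P1 + D1 − P0) / P0 = (222.87 + 2.95 − 189.07) / 189.07 = 36.75 / 189.07 = 19.4372%
MRP = 12.6% − 3.8% = 8.80%
CAPM required = R_f + β·MRP = 3.8% + 1.10 × 8.8% = 13.4800%
α = realised − required = 19.4372% − 13.4800% = +5.96%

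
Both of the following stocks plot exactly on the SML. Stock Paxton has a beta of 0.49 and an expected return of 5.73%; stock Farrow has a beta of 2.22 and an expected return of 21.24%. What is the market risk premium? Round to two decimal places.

Both satisfy E(R) = R_f + β·MRP, so the slope of the SML is
MRP = (21.24% − 5.73%) / (2.22 − 0.49) = 15.51% / 1.73 = 8.9653%

8.97%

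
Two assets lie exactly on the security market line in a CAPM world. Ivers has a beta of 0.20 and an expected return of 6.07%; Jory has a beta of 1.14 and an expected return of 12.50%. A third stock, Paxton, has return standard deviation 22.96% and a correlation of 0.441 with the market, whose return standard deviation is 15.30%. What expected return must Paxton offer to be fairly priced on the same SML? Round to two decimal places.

MRP = (12.50% − 6.07%) / (1.14 − 0.20) = 6.8404%
R_f = 6.07% − 0.20 × 6.8404% = 4.7019%
β_Paxton = ρ·σ_i/σ_m = 0.441 × 22.96 / 15.30 = 0.6618
E(R_Paxton) = R_f + β × MRP = 4.7019% + 0.6618 × 6.8404% = 9.23%

9.23%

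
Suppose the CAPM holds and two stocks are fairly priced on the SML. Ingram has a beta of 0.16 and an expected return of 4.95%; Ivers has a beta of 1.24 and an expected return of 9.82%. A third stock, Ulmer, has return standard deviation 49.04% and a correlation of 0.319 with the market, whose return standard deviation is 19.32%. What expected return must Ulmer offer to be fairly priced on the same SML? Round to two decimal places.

MRP = (9.82% − 4.95%) / (1.24 − 0.16) = 4.5093%
R_f = 4.95% − 0.16 × 4.5093% = 4.2285%
β_Ulmer = ρ·σ_i/σ_m = 0.319 × 49.04 / 19.32 = 0.8097
E(R_Ulmer) = R_f + β × MRP = 4.2285% + 0.8097 × 4.5093% = 7.88%

7.88%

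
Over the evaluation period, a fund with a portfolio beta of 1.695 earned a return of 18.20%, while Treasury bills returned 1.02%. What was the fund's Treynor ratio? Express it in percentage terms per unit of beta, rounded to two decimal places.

Treynor = (R_P − R_f) / β_P = (18.20% − 1.02%) / 1.6950 = 17.18% / 1.6950 = 10.14%

10.14%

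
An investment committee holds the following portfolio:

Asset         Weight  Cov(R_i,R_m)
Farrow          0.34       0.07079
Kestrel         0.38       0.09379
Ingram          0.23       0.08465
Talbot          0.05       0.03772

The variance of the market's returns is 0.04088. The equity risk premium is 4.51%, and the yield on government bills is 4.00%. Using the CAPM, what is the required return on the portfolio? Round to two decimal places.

12.94%

β_Farrow = 0.07079 / 0.04088 = 1.7317
β_Kestrel = 0.09379 / 0.04088 = 2.2943
β_Ingram = 0.08465 / 0.04088 = 2.0707
β_Talbot = 0.03772 / 0.04088 = 0.9227
β_P = Σ w_i β_i = 0.34×1.7317 + 0.38×2.2943 + 0.23×2.0707 + 0.05×0.9227 = 1.9830
E(R_P) = R_f + β_P × MRP = 4.00% + 1.9830 × 4.51% = 12.94%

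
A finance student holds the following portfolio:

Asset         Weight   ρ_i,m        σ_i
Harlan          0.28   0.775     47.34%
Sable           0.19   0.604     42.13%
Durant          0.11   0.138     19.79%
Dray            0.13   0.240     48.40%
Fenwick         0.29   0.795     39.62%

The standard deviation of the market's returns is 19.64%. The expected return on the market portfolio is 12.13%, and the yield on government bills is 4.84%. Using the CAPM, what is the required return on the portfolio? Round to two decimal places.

14.51%

β_Harlan = 0.775 × 47.34% / 19.64% = 1.8680
β_Sable = 0.604 × 42.13% / 19.64% = 1.2956
β_Durant = 0.138 × 19.79% / 19.64% = 0.1391
β_Dray = 0.240 × 48.40% / 19.64% = 0.5914
β_Fenwick = 0.795 × 39.62% / 19.64% = 1.6038
β_P = Σ w_i β_i = 0.28×1.8680 + 0.19×1.2956 + 0.11×0.1391 + 0.13×0.5914 + 0.29×1.6038 = 1.3265
MRP = 12.13% − 4.84% = 7.29%
E(R_P) = R_f + β_P × MRP = 4.84% + 1.3265 × 7.29% = 14.51%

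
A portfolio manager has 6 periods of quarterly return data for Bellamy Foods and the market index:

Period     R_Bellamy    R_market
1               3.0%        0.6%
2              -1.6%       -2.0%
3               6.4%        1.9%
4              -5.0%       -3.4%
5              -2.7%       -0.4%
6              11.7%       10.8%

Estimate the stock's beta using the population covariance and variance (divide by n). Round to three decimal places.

Mean R_i = (3.0 − 1.6 + 6.4 − 5.0 − 2.7 + 11.7) / 6 = 1.9667%
Mean R_m = (0.6 − 2.0 + 1.9 − 3.4 − 0.4 + 10.8) / 6 = 1.2500%
Σ(R_i − R̄_i)(R_m − R̄_m) = 146.8500  ⇒  Cov = 146.8500 / 6 = 24.4750
Σ(R_m − R̄_m)² = 126.9550  ⇒  Var(R_m) = 126.9550 / 6 = 21.1592
β = Cov / Var(R_m) = 24.4750 / 21.1592 = 1.1567

1.157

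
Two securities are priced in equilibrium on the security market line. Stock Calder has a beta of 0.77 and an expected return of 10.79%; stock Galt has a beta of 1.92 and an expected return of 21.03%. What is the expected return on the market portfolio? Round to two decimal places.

12.84%

Both satisfy E(R) = R_f + β·MRP, so the slope of the SML is
MRP = (21.03% − 10.79%) / (1.92 − 0.77) = 10.24% / 1.15 = 8.9043%
R_f = E(R_Calder) − β_Calder·MRP = 10.79% − 0.77 × 8.9043% = 3.9337%
E(R_m) = R_f + MRP = 3.9337% + 8.9043% = 12.84%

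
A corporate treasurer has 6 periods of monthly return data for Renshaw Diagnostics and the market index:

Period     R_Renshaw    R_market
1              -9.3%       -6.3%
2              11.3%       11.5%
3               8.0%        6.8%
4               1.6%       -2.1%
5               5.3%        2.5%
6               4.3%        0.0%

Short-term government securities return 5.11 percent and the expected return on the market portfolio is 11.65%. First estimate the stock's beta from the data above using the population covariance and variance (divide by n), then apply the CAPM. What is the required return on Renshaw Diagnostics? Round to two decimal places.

Mean R_i = (-9.3 + 11.3 + 8.0 + 1.6 + 5.3 + 4.3) / 6 = 3.5333%
Mean R_m = (-6.3 + 11.5 + 6.8 − 2.1 + 2.5 + 0.0) / 6 = 2.0667%
Σ(R_i − R̄_i)(R_m − R̄_m) = 209.0167  ⇒  Cov = 209.0167 / 6 = 34.8361
Σ(R_m − R̄_m)² = 203.2133  ⇒  Var(R_m) = 203.2133 / 6 = 33.8689
β = Cov / Var(R_m) = 34.8361 / 33.8689 = 1.0286
MRP = 11.65% − 5.11% = 6.54%
E(R) = R_f + β × MRP = 5.11% + 1.0286 × 6.54% = 11.84%

11.84%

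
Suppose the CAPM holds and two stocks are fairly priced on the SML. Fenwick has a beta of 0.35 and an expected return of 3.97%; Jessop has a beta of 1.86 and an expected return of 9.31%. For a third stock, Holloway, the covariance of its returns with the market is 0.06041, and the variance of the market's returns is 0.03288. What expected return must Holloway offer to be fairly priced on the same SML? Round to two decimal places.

MRP = (9.31% − 3.97%) / (1.86 − 0.35) = 3.5364%
R_f = 3.97% − 0.35 × 3.5364% = 2.7323%
β_Holloway = Cov / Var(R_m) = 0.06041 / 0.03288 = 1.8373
E(R_Holloway) = R_f + β × MRP = 2.7323% + 1.8373 × 3.5364% = 9.23%

9.23%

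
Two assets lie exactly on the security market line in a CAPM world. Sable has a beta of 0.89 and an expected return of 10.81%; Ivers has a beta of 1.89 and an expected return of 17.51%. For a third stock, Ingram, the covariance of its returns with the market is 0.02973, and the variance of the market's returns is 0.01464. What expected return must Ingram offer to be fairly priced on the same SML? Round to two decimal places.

18.45%

MRP = (17.51% − 10.81%) / (1.89 − 0.89) = 6.7000%
R_f = 10.81% − 0.89 × 6.7000% = 4.8470%
β_Ingram = Cov / Var(R_m) = 0.02973 / 0.01464 = 2.0307
E(R_Ingram) = R_f + β × MRP = 4.8470% + 2.0307 × 6.7000% = 18.45%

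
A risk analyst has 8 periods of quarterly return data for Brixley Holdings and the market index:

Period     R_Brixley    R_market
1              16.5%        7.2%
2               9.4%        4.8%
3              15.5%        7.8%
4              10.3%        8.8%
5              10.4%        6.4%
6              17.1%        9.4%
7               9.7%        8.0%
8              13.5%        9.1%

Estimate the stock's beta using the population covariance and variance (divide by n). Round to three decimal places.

0.970

Mean R_i = (16.5 + 9.4 + 15.5 + 10.3 + 10.4 + 17.1 + 9.7 + 13.5) / 8 = 12.8000%
Mean R_m = (7.2 + 4.8 + 7.8 + 8.8 + 6.4 + 9.4 + 8.0 + 9.1) / 8 = 7.6875%
Σ(R_i − R̄_i)(R_m − R̄_m) = 16.0100  ⇒  Cov = 16.0100 / 8 = 2.0013
Σ(R_m − R̄_m)² = 16.5088  ⇒  Var(R_m) = 16.5088 / 8 = 2.0636
β = Cov / Var(R_m) = 2.0013 / 2.0636 = 0.9698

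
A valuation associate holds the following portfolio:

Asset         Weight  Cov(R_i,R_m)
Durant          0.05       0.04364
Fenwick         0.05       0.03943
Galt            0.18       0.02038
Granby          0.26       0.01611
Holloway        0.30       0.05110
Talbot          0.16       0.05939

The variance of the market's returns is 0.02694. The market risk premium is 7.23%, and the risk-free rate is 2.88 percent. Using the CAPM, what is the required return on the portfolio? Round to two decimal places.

12.77%

β_Durant = 0.04364 / 0.02694 = 1.6199
β_Fenwick = 0.03943 / 0.02694 = 1.4636
β_Galt = 0.02038 / 0.02694 = 0.7565
β_Granby = 0.01611 / 0.02694 = 0.5980
β_Holloway = 0.05110 / 0.02694 = 1.8968
β_Talbot = 0.05939 / 0.02694 = 2.2045
β_P = Σ w_i β_i = 0.05×1.6199 + 0.05×1.4636 + 0.18×0.7565 + 0.26×0.5980 + 0.30×1.8968 + 0.16×2.2045 = 1.3676
E(R_P) = R_f + β_P × MRP = 2.88% + 1.3676 × 7.23% = 12.77%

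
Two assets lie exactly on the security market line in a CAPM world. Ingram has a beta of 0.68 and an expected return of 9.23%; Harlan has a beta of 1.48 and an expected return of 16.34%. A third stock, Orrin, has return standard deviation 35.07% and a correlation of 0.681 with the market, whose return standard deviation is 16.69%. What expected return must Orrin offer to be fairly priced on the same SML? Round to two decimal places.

15.90%

MRP = (16.34% − 9.23%) / (1.48 − 0.68) = 8.8875%
R_f = 9.23% − 0.68 × 8.8875% = 3.1865%
β_Orrin = ρ·σ_i/σ_m = 0.681 × 35.07 / 16.69 = 1.4310
E(R_Orrin) = R_f + β × MRP = 3.1865% + 1.4310 × 8.8875% = 15.90%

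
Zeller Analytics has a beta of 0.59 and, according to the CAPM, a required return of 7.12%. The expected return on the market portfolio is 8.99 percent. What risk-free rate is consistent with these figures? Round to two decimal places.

E(R) = R_f + β(E(R_m) − R_f) = R_f(1 − β) + β·E(R_m)
7.12% = R_f × (1 − 0.59) + 0.59 × 8.99%
7.12% = R_f × 0.41 + 5.3041%
R_f = (7.12% − 5.3041%) / 0.41 = 4.43%

4.43%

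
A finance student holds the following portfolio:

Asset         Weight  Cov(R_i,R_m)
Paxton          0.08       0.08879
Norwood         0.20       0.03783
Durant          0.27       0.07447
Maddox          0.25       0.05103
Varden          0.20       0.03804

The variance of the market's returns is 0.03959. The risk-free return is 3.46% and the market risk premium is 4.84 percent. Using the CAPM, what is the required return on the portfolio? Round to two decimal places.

β_Paxton = 0.08879 / 0.03959 = 2.2427
β_Norwood = 0.03783 / 0.03959 = 0.9555
β_Durant = 0.07447 / 0.03959 = 1.8810
β_Maddox = 0.05103 / 0.03959 = 1.2890
β_Varden = 0.03804 / 0.03959 = 0.9608
β_P = Σ w_i β_i = 0.08×2.2427 + 0.20×0.9555 + 0.27×1.8810 + 0.25×1.2890 + 0.20×0.9608 = 1.3928
E(R_P) = R_f + β_P × MRP = 3.46% + 1.3928 × 4.84% = 10.20%

10.20%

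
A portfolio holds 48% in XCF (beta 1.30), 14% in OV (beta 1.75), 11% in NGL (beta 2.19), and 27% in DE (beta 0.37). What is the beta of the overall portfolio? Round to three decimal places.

β_P = Σ w_i β_i = 0.48×1.30 + 0.14×1.75 + 0.11×2.19 + 0.27×0.37 = 1.2098

1.210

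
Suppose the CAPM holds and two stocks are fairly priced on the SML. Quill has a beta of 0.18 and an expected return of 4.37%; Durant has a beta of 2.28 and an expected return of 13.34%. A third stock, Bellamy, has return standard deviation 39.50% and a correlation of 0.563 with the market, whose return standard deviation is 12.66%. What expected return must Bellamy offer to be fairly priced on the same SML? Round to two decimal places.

11.10%

MRP = (13.34% − 4.37%) / (2.28 − 0.18) = 4.2714%
R_f = 4.37% − 0.18 × 4.2714% = 3.6011%
β_Bellamy = ρ·σ_i/σ_m = 0.563 × 39.50 / 12.66 = 1.7566
E(R_Bellamy) = R_f + β × MRP = 3.6011% + 1.7566 × 4.2714% = 11.10%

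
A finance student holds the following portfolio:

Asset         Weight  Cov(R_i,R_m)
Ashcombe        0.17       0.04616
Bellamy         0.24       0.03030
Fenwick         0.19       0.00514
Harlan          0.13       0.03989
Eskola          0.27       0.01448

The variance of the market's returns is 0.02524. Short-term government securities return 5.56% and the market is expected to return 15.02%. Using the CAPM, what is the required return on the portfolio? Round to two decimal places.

15.00%

β_Ashcombe = 0.04616 / 0.02524 = 1.8288
β_Bellamy = 0.03030 / 0.02524 = 1.2005
β_Fenwick = 0.00514 / 0.02524 = 0.2036
β_Harlan = 0.03989 / 0.02524 = 1.5804
β_Eskola = 0.01448 / 0.02524 = 0.5737
β_P = Σ w_i β_i = 0.17×1.8288 + 0.24×1.2005 + 0.19×0.2036 + 0.13×1.5804 + 0.27×0.5737 = 0.9981
MRP = 15.02% − 5.56% = 9.46%
E(R_P) = R_f + β_P × MRP = 5.56% + 0.9981 × 9.46% = 15.00%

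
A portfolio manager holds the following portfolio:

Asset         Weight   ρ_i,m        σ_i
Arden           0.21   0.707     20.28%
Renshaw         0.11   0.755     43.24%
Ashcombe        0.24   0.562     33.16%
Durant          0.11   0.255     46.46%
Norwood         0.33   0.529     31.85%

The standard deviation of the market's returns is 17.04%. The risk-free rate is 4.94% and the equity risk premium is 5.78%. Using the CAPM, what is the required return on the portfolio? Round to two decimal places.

β_Arden = 0.707 × 20.28% / 17.04% = 0.8414
β_Renshaw = 0.755 × 43.24% / 17.04% = 1.9159
β_Ashcombe = 0.562 × 33.16% / 17.04% = 1.0937
β_Durant = 0.255 × 46.46% / 17.04% = 0.6953
β_Norwood = 0.529 × 31.85% / 17.04% = 0.9888
β_P = Σ w_i β_i = 0.21×0.8414 + 0.11×1.9159 + 0.24×1.0937 + 0.11×0.6953 + 0.33×0.9888 = 1.0527
E(R_P) = R_f + β_P × MRP = 4.94% + 1.0527 × 5.78% = 11.02%

11.02%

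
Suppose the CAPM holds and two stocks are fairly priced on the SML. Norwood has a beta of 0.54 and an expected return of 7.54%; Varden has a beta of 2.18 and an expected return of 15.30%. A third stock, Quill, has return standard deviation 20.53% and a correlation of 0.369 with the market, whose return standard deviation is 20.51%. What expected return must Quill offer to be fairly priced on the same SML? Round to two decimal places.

6.73%

MRP = (15.30% − 7.54%) / (2.18 − 0.54) = 4.7317%
R_f = 7.54% − 0.54 × 4.7317% = 4.9849%
β_Quill = ρ·σ_i/σ_m = 0.369 × 20.53 / 20.51 = 0.3694
E(R_Quill) = R_f + β × MRP = 4.9849% + 0.3694 × 4.7317% = 6.73%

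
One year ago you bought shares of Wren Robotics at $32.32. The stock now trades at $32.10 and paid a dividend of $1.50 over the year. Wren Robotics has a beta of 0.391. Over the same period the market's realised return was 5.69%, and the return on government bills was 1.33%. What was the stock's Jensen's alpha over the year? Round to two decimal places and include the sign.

+0.93%

Realised HPR = (P1 + D1 − P0) / P0 = (32.10 + 1.50 − 32.32) / 32.32 = 1.28 / 32.32 = 3.9604%
MRP = 5.69% − 1.33% = 4.36%
CAPM required = R_f + β·MRP = 1.33% + 0.391 × 4.36% = 3.03476%
α = realised − required = 3.9604% − 3.03476% = +0.93%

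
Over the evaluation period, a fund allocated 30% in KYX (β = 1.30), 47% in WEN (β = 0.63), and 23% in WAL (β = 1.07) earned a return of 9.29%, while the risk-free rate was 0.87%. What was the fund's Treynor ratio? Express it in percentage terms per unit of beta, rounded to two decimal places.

β_P = 0.30×1.30 + 0.47×0.63 + 0.23×1.07 = 0.9322
Treynor = (R_P − R_f) / β_P = (9.29% − 0.87%) / 0.9322 = 8.42% / 0.9322 = 9.03%

9.03%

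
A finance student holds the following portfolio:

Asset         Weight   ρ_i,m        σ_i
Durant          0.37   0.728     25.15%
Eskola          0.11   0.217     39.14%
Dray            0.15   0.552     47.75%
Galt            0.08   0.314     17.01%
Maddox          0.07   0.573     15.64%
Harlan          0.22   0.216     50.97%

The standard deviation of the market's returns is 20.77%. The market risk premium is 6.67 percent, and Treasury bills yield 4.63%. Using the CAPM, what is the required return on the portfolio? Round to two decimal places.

β_Durant = 0.728 × 25.15% / 20.77% = 0.8815
β_Eskola = 0.217 × 39.14% / 20.77% = 0.4089
β_Dray = 0.552 × 47.75% / 20.77% = 1.2690
β_Galt = 0.314 × 17.01% / 20.77% = 0.2572
β_Maddox = 0.573 × 15.64% / 20.77% = 0.4315
β_Harlan = 0.216 × 50.97% / 20.77% = 0.5301
β_P = Σ w_i β_i = 0.37×0.8815 + 0.11×0.4089 + 0.15×1.2690 + 0.08×0.2572 + 0.07×0.4315 + 0.22×0.5301 = 0.7289
E(R_P) = R_f + β_P × MRP = 4.63% + 0.7289 × 6.67% = 9.49%

9.49%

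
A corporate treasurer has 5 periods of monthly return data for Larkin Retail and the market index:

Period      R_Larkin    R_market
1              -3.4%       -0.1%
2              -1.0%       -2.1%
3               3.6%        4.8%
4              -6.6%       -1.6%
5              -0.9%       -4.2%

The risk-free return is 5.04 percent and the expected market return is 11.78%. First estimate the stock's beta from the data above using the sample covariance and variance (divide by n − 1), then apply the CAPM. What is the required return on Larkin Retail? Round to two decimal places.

Mean R_i = (-3.4 − 1.0 + 3.6 − 6.6 − 0.9) / 5 = -1.6600%
Mean R_m = (-0.1 − 2.1 + 4.8 − 1.6 − 4.2) / 5 = -0.6400%
Σ(R_i − R̄_i)(R_m − R̄_m) = 28.7480  ⇒  Cov = 28.7480 / 4 = 7.1870
Σ(R_m − R̄_m)² = 45.6120  ⇒  Var(R_m) = 45.6120 / 4 = 11.4030
β = Cov / Var(R_m) = 7.1870 / 11.4030 = 0.6303
MRP = 11.78% − 5.04% = 6.74%
E(R) = R_f + β × MRP = 5.04% + 0.6303 × 6.74% = 9.29%

9.29%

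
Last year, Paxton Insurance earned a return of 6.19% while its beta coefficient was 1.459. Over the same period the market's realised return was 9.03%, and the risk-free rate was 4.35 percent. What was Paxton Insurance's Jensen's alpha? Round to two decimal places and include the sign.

Market excess return = 9.03% − 4.35% = 4.68%
CAPM benchmark = R_f + β(R_m − R_f) = 4.35% + 1.459 × 4.68% = 11.17812%
α = actual − benchmark = 6.19% − 11.17812% = -4.99%

-4.99%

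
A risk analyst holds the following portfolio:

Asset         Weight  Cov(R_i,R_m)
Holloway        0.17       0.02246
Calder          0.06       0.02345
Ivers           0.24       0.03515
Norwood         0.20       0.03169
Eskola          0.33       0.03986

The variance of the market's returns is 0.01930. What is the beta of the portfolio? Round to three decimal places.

β_Holloway = 0.02246 / 0.01930 = 1.1637
β_Calder = 0.02345 / 0.01930 = 1.2150
β_Ivers = 0.03515 / 0.01930 = 1.8212
β_Norwood = 0.03169 / 0.01930 = 1.6420
β_Eskola = 0.03986 / 0.01930 = 2.0653
β_P = Σ w_i β_i = 0.17×1.1637 + 0.06×1.2150 + 0.24×1.8212 + 0.20×1.6420 + 0.33×2.0653 = 1.7178

1.718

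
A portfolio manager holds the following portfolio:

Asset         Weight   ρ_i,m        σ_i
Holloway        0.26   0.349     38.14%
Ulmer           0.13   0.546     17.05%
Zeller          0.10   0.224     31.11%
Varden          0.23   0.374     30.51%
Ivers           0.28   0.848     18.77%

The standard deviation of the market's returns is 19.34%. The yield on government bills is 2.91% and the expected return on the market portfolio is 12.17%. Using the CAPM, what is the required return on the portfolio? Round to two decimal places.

β_Holloway = 0.349 × 38.14% / 19.34% = 0.6883
β_Ulmer = 0.546 × 17.05% / 19.34% = 0.4813
β_Zeller = 0.224 × 31.11% / 19.34% = 0.3603
β_Varden = 0.374 × 30.51% / 19.34% = 0.5900
β_Ivers = 0.848 × 18.77% / 19.34% = 0.8230
β_P = Σ w_i β_i = 0.26×0.6883 + 0.13×0.4813 + 0.10×0.3603 + 0.23×0.5900 + 0.28×0.8230 = 0.6437
MRP = 12.17% − 2.91% = 9.26%
E(R_P) = R_f + β_P × MRP = 2.91% + 0.6437 × 9.26% = 8.87%

8.87%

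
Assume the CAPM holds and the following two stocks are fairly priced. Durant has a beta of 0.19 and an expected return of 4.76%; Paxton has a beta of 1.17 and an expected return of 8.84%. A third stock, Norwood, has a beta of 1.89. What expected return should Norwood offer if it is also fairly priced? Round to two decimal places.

MRP (SML slope) = (8.84% − 4.76%) / (1.17 − 0.19) = 4.08% / 0.98 = 4.1633%
R_f (intercept) = 4.76% − 0.19 × 4.1633% = 3.9690%
E(R_Norwood) = R_f + β × MRP = 3.9690% + 1.89 × 4.1633% = 11.84%

11.84%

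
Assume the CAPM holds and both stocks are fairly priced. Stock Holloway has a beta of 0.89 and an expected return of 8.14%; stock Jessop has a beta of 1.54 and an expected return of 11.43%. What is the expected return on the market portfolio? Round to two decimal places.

8.70%

Both satisfy E(R) = R_f + β·MRP, so the slope of the SML is
MRP = (11.43% − 8.14%) / (1.54 − 0.89) = 3.29% / 0.65 = 5.0615%
R_f = E(R_Holloway) − β_Holloway·MRP = 8.14% − 0.89 × 5.0615% = 3.6353%
E(R_m) = R_f + MRP = 3.6353% + 5.0615% = 8.70%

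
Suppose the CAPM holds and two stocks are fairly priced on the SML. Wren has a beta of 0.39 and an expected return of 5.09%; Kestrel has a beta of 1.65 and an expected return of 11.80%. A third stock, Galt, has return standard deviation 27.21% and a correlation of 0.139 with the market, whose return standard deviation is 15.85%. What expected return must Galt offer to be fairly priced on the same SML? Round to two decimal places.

4.28%

MRP = (11.80% − 5.09%) / (1.65 − 0.39) = 5.3254%
R_f = 5.09% − 0.39 × 5.3254% = 3.0131%
β_Galt = ρ·σ_i/σ_m = 0.139 × 27.21 / 15.85 = 0.2386
E(R_Galt) = R_f + β × MRP = 3.0131% + 0.2386 × 5.3254% = 4.28%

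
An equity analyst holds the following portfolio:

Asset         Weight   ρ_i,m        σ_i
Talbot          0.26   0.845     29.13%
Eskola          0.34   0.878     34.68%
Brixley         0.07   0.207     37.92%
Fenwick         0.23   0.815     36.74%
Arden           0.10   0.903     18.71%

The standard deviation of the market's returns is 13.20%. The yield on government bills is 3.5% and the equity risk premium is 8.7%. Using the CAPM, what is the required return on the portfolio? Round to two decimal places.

β_Talbot = 0.845 × 29.13% / 13.20% = 1.8648
β_Eskola = 0.878 × 34.68% / 13.20% = 2.3067
β_Brixley = 0.207 × 37.92% / 13.20% = 0.5947
β_Fenwick = 0.815 × 36.74% / 13.20% = 2.2684
β_Arden = 0.903 × 18.71% / 13.20% = 1.2799
β_P = Σ w_i β_i = 0.26×1.8648 + 0.34×2.3067 + 0.07×0.5947 + 0.23×2.2684 + 0.10×1.2799 = 1.9605
E(R_P) = R_f + β_P × MRP = 3.5% + 1.9605 × 8.7% = 20.56%

20.56%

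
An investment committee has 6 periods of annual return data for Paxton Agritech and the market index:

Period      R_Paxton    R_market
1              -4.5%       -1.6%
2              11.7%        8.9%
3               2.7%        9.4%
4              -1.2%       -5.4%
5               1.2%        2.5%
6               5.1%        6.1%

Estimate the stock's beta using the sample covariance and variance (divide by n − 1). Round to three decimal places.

0.722

Mean R_i = (-4.5 + 11.7 + 2.7 − 1.2 + 1.2 + 5.1) / 6 = 2.5000%
Mean R_m = (-1.6 + 8.9 + 9.4 − 5.4 + 2.5 + 6.1) / 6 = 3.3167%
Σ(R_i − R̄_i)(R_m − R̄_m) = 127.5500  ⇒  Cov = 127.5500 / 5 = 25.5100
Σ(R_m − R̄_m)² = 176.7483  ⇒  Var(R_m) = 176.7483 / 5 = 35.3497
β = Cov / Var(R_m) = 25.5100 / 35.3497 = 0.7216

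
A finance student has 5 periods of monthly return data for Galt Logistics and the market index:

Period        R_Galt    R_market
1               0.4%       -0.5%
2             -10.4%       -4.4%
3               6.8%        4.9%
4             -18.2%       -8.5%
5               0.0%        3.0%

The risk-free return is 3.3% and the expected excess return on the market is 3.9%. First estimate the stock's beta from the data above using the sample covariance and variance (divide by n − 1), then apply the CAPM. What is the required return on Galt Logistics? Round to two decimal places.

10.19%

Mean R_i = (0.4 − 10.4 + 6.8 − 18.2 + 0.0) / 5 = -4.2800%
Mean R_m = (-0.5 − 4.4 + 4.9 − 8.5 + 3.0) / 5 = -1.1000%
Σ(R_i − R̄_i)(R_m − R̄_m) = 210.0400  ⇒  Cov = 210.0400 / 4 = 52.5100
Σ(R_m − R̄_m)² = 118.8200  ⇒  Var(R_m) = 118.8200 / 4 = 29.7050
β = Cov / Var(R_m) = 52.5100 / 29.7050 = 1.7677
E(R) = R_f + β × MRP = 3.3% + 1.7677 × 3.9% = 10.19%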